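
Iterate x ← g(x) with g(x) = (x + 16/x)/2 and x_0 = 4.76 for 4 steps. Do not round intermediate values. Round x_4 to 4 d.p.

x_1 = g(4.760000) = 4.060672
x_2 = g(4.060672) = 4.000453
x_3 = g(4.000453) = 4.000000
x_4 = g(4.000000) = 4.000000

4.0000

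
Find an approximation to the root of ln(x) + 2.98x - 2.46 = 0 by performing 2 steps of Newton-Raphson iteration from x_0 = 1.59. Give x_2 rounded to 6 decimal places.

f'(x) = 1/x + 2.98
x_0 = 1.590000: f = 2.741934, f' = 3.608931 → x_1 = 1.590000 - (2.741934)/(3.608931) = 0.830236
x_1 = 0.830236: f = -0.171940, f' = 4.184476 → x_2 = 0.830236 - (-0.171940)/(4.184476) = 0.871326

0.871326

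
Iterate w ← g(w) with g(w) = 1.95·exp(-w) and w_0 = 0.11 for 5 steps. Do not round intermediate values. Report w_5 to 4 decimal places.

1.1986

w_1 = g(0.110000) = 1.746877
w_2 = g(1.746877) = 0.339919
w_3 = g(0.339919) = 1.388064
w_4 = g(1.388064) = 0.486638
w_5 = g(0.486638) = 1.198645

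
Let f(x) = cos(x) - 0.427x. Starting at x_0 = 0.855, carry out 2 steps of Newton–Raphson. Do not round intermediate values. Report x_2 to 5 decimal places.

f'(x) = -sin(x) - 0.427
x_0 = 0.855000: f = 0.291134, f' = -1.181571 → x_1 = 0.855000 - (0.291134)/(-1.181571) = 1.101395
x_1 = 1.101395: f = -0.017944, f' = -1.318839 → x_2 = 1.101395 - (-0.017944)/(-1.318839) = 1.087790

1.08779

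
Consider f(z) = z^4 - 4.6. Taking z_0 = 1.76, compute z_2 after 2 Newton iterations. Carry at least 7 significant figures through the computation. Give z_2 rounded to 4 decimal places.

1.4687

Newton update: z ← z − f(z)/f'(z).
f'(z) = 4z^3
z_0 = 1.760000: f = 4.995126, f' = 21.807104 → z_1 = 1.760000 - (4.995126)/(21.807104) = 1.530940
z_1 = 1.530940: f = 0.893298, f' = 14.352742 → z_2 = 1.530940 - (0.893298)/(14.352742) = 1.468702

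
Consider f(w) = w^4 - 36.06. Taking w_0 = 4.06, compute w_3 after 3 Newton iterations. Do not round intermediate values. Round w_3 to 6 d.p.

Newton update: w ← w − f(w)/f'(w).
f'(w) = 4w^3
w_0 = 4.060000: f = 235.649069, f' = 267.693664 → w_1 = 4.060000 - (235.649069)/(267.693664) = 3.179706
w_1 = 3.179706: f = 66.162849, f' = 128.594081 → w_2 = 3.179706 - (66.162849)/(128.594081) = 2.665197
w_2 = 2.665197: f = 14.396511, f' = 75.726503 → w_3 = 2.665197 - (14.396511)/(75.726503) = 2.475085

2.475085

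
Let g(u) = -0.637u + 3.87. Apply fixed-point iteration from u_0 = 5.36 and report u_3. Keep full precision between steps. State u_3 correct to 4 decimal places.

u_1 = g(5.360000) = 0.455680
u_2 = g(0.455680) = 3.579732
u_3 = g(3.579732) = 1.589711

1.5897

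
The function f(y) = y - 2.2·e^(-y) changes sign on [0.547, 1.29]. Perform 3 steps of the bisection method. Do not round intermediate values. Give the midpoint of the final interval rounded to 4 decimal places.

0.8721

f(0.547000) = -0.726103, f(1.290000) = 0.684404 (opposite signs)
step 1: m = 0.918500, f(m) = 0.040442 > 0 → root in [0.547000, 0.918500]
step 2: m = 0.732750, f(m) = -0.324538 < 0 → root in [0.732750, 0.918500]
step 3: m = 0.825625, f(m) = -0.137890 < 0 → root in [0.825625, 0.918500]
Midpoint of [0.825625, 0.918500] = 0.872063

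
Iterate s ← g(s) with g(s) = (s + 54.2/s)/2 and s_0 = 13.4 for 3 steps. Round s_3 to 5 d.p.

7.36282

s_1 = g(13.400000) = 8.722388
s_2 = g(8.722388) = 7.468141
s_3 = g(7.468141) = 7.362818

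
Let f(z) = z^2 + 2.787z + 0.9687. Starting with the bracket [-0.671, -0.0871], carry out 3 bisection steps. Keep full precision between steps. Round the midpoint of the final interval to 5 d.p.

f(-0.671000) = -0.451136, f(-0.087100) = 0.733539 (opposite signs)
step 1: m = -0.379050, f(m) = 0.055967 > 0 → root in [-0.671000, -0.379050]
step 2: m = -0.525025, f(m) = -0.218893 < 0 → root in [-0.525025, -0.379050]
step 3: m = -0.452038, f(m) = -0.086791 < 0 → root in [-0.452038, -0.379050]
Midpoint of [-0.452038, -0.379050] = -0.415544

-0.41554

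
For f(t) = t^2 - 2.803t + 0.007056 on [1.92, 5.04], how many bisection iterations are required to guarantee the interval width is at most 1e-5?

Initial width b − a = 5.04 − 1.92 = 3.120000.
After n steps the width is (b−a)/2^n; need (b−a)/2^n ≤ 1e-5.
So n ≥ log₂(3.120000/1e-5) = log₂(312000.0000) ≈ 18.2512.
Hence n = 19.

19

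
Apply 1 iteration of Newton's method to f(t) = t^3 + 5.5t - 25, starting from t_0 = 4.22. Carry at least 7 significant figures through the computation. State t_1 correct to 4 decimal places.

2.9750

f'(t) = 3t^2 + 5.5
t_0 = 4.220000: f = 73.361448, f' = 58.925200 → t_1 = 4.220000 - (73.361448)/(58.925200) = 2.975007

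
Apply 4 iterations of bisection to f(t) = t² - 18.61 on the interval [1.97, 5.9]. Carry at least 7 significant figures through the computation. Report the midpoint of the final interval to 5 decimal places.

4.30344

f(1.970000) = -14.729100, f(5.900000) = 16.200000 (opposite signs)
step 1: m = 3.935000, f(m) = -3.125775 < 0 → root in [3.935000, 5.900000]
step 2: m = 4.917500, f(m) = 5.571806 > 0 → root in [3.935000, 4.917500]
step 3: m = 4.426250, f(m) = 0.981689 > 0 → root in [3.935000, 4.426250]
step 4: m = 4.180625, f(m) = -1.132375 < 0 → root in [4.180625, 4.426250]
Midpoint of [4.180625, 4.426250] = 4.303438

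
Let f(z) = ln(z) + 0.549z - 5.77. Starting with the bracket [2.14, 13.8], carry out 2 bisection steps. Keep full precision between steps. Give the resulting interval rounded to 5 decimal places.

f(2.140000) = -3.834334, f(13.800000) = 4.430869 (opposite signs)
step 1: m = 7.970000, f(m) = 0.681214 > 0 → root in [2.140000, 7.970000]
step 2: m = 5.055000, f(m) = -1.374427 < 0 → root in [5.055000, 7.970000]

[5.05500, 7.97000]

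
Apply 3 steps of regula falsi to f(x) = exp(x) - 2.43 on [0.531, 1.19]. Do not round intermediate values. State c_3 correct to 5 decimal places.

False-position update: c = (a·f(b) − b·f(a))/(f(b) − f(a)); replace the endpoint whose sign matches f(c).
f(0.531000) = -0.729368, f(1.190000) = 0.857081
step 1: c = 0.833974, f(c) = -0.127549 < 0 → new bracket [0.833974, 1.190000]
step 2: c = 0.880094, f(c) = -0.018874 < 0 → new bracket [0.880094, 1.190000]
step 3: c = 0.886771, f(c) = -0.002720 < 0 → new bracket [0.886771, 1.190000]

0.88677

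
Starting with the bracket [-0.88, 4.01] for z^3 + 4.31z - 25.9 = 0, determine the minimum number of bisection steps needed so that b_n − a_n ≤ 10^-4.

16

Initial width b − a = 4.01 − -0.88 = 4.890000.
After n steps the width is (b−a)/2^n; need (b−a)/2^n ≤ 10^-4.
So n ≥ log₂(4.890000/10^-4) = log₂(48900.0000) ≈ 15.5775.
Hence n = 16.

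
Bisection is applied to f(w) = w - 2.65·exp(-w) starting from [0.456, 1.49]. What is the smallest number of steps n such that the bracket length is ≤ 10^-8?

27

Initial width b − a = 1.49 − 0.456 = 1.034000.
After n steps the width is (b−a)/2^n; need (b−a)/2^n ≤ 10^-8.
So n ≥ log₂(1.034000/10^-8) = log₂(103400000.0000) ≈ 26.6237.
Hence n = 27.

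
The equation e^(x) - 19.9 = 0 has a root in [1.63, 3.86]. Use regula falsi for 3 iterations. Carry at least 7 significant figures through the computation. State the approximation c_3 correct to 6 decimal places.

f(1.630000) = -14.796125, f(3.860000) = 27.565351
step 1: c = 2.408900, f(c) = -8.778278 < 0 → new bracket [2.408900, 3.860000]
step 2: c = 2.759392, f(c) = -4.109755 < 0 → new bracket [2.759392, 3.860000]
step 3: c = 2.902193, f(c) = -1.685954 < 0 → new bracket [2.902193, 3.860000]

2.902193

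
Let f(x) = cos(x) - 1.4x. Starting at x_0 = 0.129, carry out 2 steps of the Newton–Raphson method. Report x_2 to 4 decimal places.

0.5934

Newton update: x ← x − f(x)/f'(x).
f'(x) = -sin(x) - 1.4
x_0 = 0.129000: f = 0.811091, f' = -1.528643 → x_1 = 0.129000 - (0.811091)/(-1.528643) = 0.659596
x_1 = 0.659596: f = -0.133194, f' = -2.012797 → x_2 = 0.659596 - (-0.133194)/(-2.012797) = 0.593422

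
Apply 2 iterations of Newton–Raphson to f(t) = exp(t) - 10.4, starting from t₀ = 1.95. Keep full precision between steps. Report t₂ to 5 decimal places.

2.34555

f'(t) = exp(t)
t_0 = 1.950000: f = -3.371312, f' = 7.028688 → t_1 = 1.950000 - (-3.371312)/(7.028688) = 2.429650
t_1 = 2.429650: f = 0.954911, f' = 11.354911 → t_2 = 2.429650 - (0.954911)/(11.354911) = 2.345554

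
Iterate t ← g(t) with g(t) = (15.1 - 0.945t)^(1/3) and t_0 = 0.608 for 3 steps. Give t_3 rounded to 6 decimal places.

2.344670

t_1 = g(0.608000) = 2.439925
t_2 = g(2.439925) = 2.338865
t_3 = g(2.338865) = 2.344670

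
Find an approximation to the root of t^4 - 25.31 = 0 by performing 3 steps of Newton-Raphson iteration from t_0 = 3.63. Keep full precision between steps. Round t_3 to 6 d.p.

2.260121

Newton update: t ← t − f(t)/f'(t).
f'(t) = 4t^3
t_0 = 3.630000: f = 148.320694, f' = 191.328588 → t_1 = 3.630000 - (148.320694)/(191.328588) = 2.854786
t_1 = 2.854786: f = 41.109245, f' = 93.063727 → t_2 = 2.854786 - (41.109245)/(93.063727) = 2.413053
t_2 = 2.413053: f = 8.595306, f' = 56.203161 → t_3 = 2.413053 - (8.595306)/(56.203161) = 2.260121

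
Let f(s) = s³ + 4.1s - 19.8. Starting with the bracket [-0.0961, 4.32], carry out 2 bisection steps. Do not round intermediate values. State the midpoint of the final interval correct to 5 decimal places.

f(-0.096100) = -20.194898, f(4.320000) = 78.533568 (opposite signs)
step 1: m = 2.111950, f(m) = -1.721005 < 0 → root in [2.111950, 4.320000]
step 2: m = 3.215975, f(m) = 26.646704 > 0 → root in [2.111950, 3.215975]
Midpoint of [2.111950, 3.215975] = 2.663963

2.66396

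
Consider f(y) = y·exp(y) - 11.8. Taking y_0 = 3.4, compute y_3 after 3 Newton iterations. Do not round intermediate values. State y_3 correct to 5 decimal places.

1.91950

f'(y) = (y + 1)·exp(y)
y_0 = 3.400000: f = 90.077940, f' = 131.842040 → y_1 = 3.400000 - (90.077940)/(131.842040) = 2.716774
y_1 = 2.716774: f = 29.308661, f' = 56.240087 → y_2 = 2.716774 - (29.308661)/(56.240087) = 2.195639
y_2 = 2.195639: f = 7.929446, f' = 28.715187 → y_3 = 2.195639 - (7.929446)/(28.715187) = 1.919498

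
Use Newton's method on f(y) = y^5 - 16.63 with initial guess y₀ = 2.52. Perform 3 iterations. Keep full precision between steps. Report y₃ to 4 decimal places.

1.7640

Newton update: y ← y − f(y)/f'(y).
f'(y) = 5y⁴
y_0 = 2.520000: f = 84.995502, f' = 201.637901 → y_1 = 2.520000 - (84.995502)/(201.637901) = 2.098475
y_1 = 2.098475: f = 24.062892, f' = 96.958268 → y_2 = 2.098475 - (24.062892)/(96.958268) = 1.850297
y_2 = 1.850297: f = 5.057372, f' = 58.605118 → y_3 = 1.850297 - (5.057372)/(58.605118) = 1.764001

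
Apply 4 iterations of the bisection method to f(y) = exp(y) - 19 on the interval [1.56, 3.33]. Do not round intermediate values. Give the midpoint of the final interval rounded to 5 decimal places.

2.94281

f(1.560000) = -14.241179, f(3.330000) = 8.938342 (opposite signs)
step 1: m = 2.445000, f(m) = -7.469450 < 0 → root in [2.445000, 3.330000]
step 2: m = 2.887500, f(m) = -1.051617 < 0 → root in [2.887500, 3.330000]
step 3: m = 3.108750, f(m) = 3.393036 > 0 → root in [2.887500, 3.108750]
step 4: m = 2.998125, f(m) = 1.047912 > 0 → root in [2.887500, 2.998125]
Midpoint of [2.887500, 2.998125] = 2.942813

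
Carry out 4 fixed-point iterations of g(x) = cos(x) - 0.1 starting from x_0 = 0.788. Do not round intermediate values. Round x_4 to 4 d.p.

x_1 = g(0.788000) = 0.605265
x_2 = g(0.605265) = 0.722352
x_3 = g(0.722352) = 0.650253
x_4 = g(0.650253) = 0.695931

0.6959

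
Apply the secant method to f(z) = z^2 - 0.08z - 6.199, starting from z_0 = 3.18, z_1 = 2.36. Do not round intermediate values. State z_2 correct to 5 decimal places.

f(z_0) = 3.659000, f(z_1) = -0.818200
z_2 = 2.360000 - (-0.818200)·(2.360000 - 3.180000)/(-0.818200 - (3.659000)) = 2.509853; f(z_2) = -0.100424

2.50985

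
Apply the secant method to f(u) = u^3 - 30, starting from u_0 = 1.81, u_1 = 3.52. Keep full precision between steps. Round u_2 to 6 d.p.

f(u_0) = -24.070259, f(u_1) = 13.614208
u_2 = 3.520000 - (13.614208)·(3.520000 - 1.810000)/(13.614208 - (-24.070259)) = 2.902231; f(u_2) = -5.554669

2.902231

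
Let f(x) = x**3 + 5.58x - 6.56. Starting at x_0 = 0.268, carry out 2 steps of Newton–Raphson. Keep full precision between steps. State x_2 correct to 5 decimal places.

f'(x) = 3x**2 + 5.58
x_0 = 0.268000: f = -5.045311, f' = 5.795472 → x_1 = 0.268000 - (-5.045311)/(5.795472) = 1.138561
x_1 = 1.138561: f = 1.269110, f' = 9.468963 → x_2 = 1.138561 - (1.269110)/(9.468963) = 1.004532

1.00453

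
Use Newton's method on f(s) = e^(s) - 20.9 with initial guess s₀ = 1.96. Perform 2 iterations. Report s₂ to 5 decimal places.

3.32533

f'(s) = e^(s)
s_0 = 1.960000: f = -13.800673, f' = 7.099327 → s_1 = 1.960000 - (-13.800673)/(7.099327) = 3.903941
s_1 = 3.903941: f = 28.697528, f' = 49.597528 → s_2 = 3.903941 - (28.697528)/(49.597528) = 3.325333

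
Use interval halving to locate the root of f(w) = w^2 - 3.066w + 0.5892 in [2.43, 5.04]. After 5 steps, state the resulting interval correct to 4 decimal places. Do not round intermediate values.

[2.8378, 2.9194]

f(2.430000) = -0.956280, f(5.040000) = 10.538160 (opposite signs)
step 1: m = 3.735000, f(m) = 3.087915 > 0 → root in [2.430000, 3.735000]
step 2: m = 3.082500, f(m) = 0.640061 > 0 → root in [2.430000, 3.082500]
step 3: m = 2.756250, f(m) = -0.264548 < 0 → root in [2.756250, 3.082500]
step 4: m = 2.919375, f(m) = 0.161147 > 0 → root in [2.756250, 2.919375]
step 5: m = 2.837813, f(m) = -0.058353 < 0 → root in [2.837813, 2.919375]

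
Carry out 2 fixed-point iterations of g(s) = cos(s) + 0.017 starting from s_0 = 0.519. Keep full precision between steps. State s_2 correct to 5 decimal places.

s_1 = g(0.519000) = 0.885316
s_2 = g(0.885316) = 0.650045

0.65005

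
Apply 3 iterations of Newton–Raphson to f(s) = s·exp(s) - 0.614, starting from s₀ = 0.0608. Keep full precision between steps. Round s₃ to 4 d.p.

0.4084

Newton update: s ← s − f(s)/f'(s).
f'(s) = (s + 1)·exp(s)
s_0 = 0.060800: f = -0.549389, f' = 1.127298 → s_1 = 0.060800 - (-0.549389)/(1.127298) = 0.548150
s_1 = 0.548150: f = 0.334327, f' = 2.678377 → s_2 = 0.548150 - (0.334327)/(2.678377) = 0.423326
s_2 = 0.423326: f = 0.032432, f' = 2.173463 → s_3 = 0.423326 - (0.032432)/(2.173463) = 0.408404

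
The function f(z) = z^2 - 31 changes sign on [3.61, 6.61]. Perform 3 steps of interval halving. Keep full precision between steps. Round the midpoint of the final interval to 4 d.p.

f(3.610000) = -17.967900, f(6.610000) = 12.692100 (opposite signs)
step 1: m = 5.110000, f(m) = -4.887900 < 0 → root in [5.110000, 6.610000]
step 2: m = 5.860000, f(m) = 3.339600 > 0 → root in [5.110000, 5.860000]
step 3: m = 5.485000, f(m) = -0.914775 < 0 → root in [5.485000, 5.860000]
Midpoint of [5.485000, 5.860000] = 5.672500

5.6725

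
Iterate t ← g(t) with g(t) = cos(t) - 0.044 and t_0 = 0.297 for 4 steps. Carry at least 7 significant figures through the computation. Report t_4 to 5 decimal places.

t_1 = g(0.297000) = 0.912219
t_2 = g(0.912219) = 0.567993
t_3 = g(0.567993) = 0.798983
t_4 = g(0.798983) = 0.653436

0.65344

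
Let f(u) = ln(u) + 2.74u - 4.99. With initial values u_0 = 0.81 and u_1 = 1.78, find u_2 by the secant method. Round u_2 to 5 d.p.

f(u_0) = -2.981321, f(u_1) = 0.463813
u_2 = 1.780000 - (0.463813)·(1.780000 - 0.810000)/(0.463813 - (-2.981321)) = 1.649410; f(u_2) = 0.029802

1.64941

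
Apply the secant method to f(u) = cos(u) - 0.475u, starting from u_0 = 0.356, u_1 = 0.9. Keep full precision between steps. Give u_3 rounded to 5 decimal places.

1.04807

Secant update: u_(k+1) = u_k − f(u_k)·(u_k − u_(k-1))/(f(u_k) − f(u_(k-1))).
f(u_0) = 0.768198, f(u_1) = 0.194110
u_2 = 0.900000 - (0.194110)·(0.900000 - 0.356000)/(0.194110 - (0.768198)) = 1.083937; f(u_2) = -0.047017
u_3 = 1.083937 - (-0.047017)·(1.083937 - 0.900000)/(-0.047017 - (0.194110)) = 1.048071; f(u_3) = 0.001410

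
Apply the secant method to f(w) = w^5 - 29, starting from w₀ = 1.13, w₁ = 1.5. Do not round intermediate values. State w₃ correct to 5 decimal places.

1.65552

f(w_0) = -27.157565, f(w_1) = -21.406250
w_2 = 1.500000 - (-21.406250)·(1.500000 - 1.130000)/(-21.406250 - (-27.157565)) = 2.877131; f(w_2) = 168.150551
w_3 = 2.877131 - (168.150551)·(2.877131 - 1.500000)/(168.150551 - (-21.406250)) = 1.655516; f(w_3) = -16.564377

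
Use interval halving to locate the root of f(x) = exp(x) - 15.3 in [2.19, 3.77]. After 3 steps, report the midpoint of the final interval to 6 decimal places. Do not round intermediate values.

f(2.190000) = -6.364787, f(3.770000) = 28.080065 (opposite signs)
step 1: m = 2.980000, f(m) = 4.387817 > 0 → root in [2.190000, 2.980000]
step 2: m = 2.585000, f(m) = -2.036711 < 0 → root in [2.585000, 2.980000]
step 3: m = 2.782500, f(m) = 0.859369 > 0 → root in [2.585000, 2.782500]
Midpoint of [2.585000, 2.782500] = 2.683750

2.683750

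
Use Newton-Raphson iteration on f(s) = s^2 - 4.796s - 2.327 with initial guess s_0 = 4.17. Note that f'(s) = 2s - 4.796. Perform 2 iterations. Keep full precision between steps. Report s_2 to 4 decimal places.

s_0 = 4.170000: f = -4.937420, f' = 3.544000 → s_1 = 4.170000 - (-4.937420)/(3.544000) = 5.563177
s_1 = 5.563177: f = 1.940943, f' = 6.330354 → s_2 = 5.563177 - (1.940943)/(6.330354) = 5.256568

5.2566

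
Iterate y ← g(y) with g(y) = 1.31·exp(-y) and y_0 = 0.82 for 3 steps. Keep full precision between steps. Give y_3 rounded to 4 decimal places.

0.6277

y_1 = g(0.820000) = 0.576965
y_2 = g(0.576965) = 0.735696
y_3 = g(0.735696) = 0.627715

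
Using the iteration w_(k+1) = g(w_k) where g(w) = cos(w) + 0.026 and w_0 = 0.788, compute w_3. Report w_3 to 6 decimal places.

0.743681

w_1 = g(0.788000) = 0.731265
w_2 = g(0.731265) = 0.770330
w_3 = g(0.770330) = 0.743681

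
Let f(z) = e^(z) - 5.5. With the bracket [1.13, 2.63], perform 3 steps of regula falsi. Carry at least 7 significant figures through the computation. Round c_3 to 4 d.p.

1.6663

f(1.130000) = -2.404343, f(2.630000) = 8.373770
step 1: c = 1.464615, f(c) = -1.174124 < 0 → new bracket [1.464615, 2.630000]
step 2: c = 1.607924, f(c) = -0.507561 < 0 → new bracket [1.607924, 2.630000]
step 3: c = 1.666335, f(c) = -0.207264 < 0 → new bracket [1.666335, 2.630000]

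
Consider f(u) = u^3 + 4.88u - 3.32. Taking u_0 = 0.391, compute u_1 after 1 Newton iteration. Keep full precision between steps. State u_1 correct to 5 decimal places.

f'(u) = 3u^2 + 4.88
u_0 = 0.391000: f = -1.352144, f' = 5.338643 → u_1 = 0.391000 - (-1.352144)/(5.338643) = 0.644275

0.64427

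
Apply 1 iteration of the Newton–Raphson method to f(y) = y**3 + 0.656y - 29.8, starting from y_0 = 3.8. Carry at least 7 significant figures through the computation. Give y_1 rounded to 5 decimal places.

Newton update: y ← y − f(y)/f'(y).
f'(y) = 3y**2 + 0.656
y_0 = 3.800000: f = 27.564800, f' = 43.976000 → y_1 = 3.800000 - (27.564800)/(43.976000) = 3.173185

3.17319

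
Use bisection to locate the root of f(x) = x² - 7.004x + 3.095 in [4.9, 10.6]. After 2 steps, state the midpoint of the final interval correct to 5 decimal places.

f(4.900000) = -7.214600, f(10.600000) = 41.212600 (opposite signs)
step 1: m = 7.750000, f(m) = 8.876500 > 0 → root in [4.900000, 7.750000]
step 2: m = 6.325000, f(m) = -1.199675 < 0 → root in [6.325000, 7.750000]
Midpoint of [6.325000, 7.750000] = 7.037500

7.03750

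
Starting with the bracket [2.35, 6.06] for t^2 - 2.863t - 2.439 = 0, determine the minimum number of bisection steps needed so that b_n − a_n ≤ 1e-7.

26

Initial width b − a = 6.06 − 2.35 = 3.710000.
After n steps the width is (b−a)/2^n; need (b−a)/2^n ≤ 1e-7.
So n ≥ log₂(3.710000/1e-7) = log₂(37100000.0000) ≈ 25.1449.
Hence n = 26.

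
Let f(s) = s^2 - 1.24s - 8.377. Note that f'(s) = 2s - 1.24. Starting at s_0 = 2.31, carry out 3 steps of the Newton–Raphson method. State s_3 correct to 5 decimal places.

3.58015

Newton update: s ← s − f(s)/f'(s).
s_0 = 2.310000: f = -5.905300, f' = 3.380000 → s_1 = 2.310000 - (-5.905300)/(3.380000) = 4.057130
s_1 = 4.057130: f = 3.052464, f' = 6.874260 → s_2 = 4.057130 - (3.052464)/(6.874260) = 3.613088
s_2 = 3.613088: f = 0.197174, f' = 5.986175 → s_3 = 3.613088 - (0.197174)/(5.986175) = 3.580149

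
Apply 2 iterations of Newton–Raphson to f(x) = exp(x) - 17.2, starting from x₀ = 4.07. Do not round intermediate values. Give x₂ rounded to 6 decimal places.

f'(x) = exp(x)
x_0 = 4.070000: f = 41.356963, f' = 58.556963 → x_1 = 4.070000 - (41.356963)/(58.556963) = 3.363731
x_1 = 3.363731: f = 11.696806, f' = 28.896806 → x_2 = 3.363731 - (11.696806)/(28.896806) = 2.958953

2.958953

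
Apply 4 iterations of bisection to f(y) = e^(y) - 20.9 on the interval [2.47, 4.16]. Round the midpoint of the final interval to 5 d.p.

f(2.470000) = -9.077553, f(4.160000) = 43.171523 (opposite signs)
step 1: m = 3.315000, f(m) = 6.622394 > 0 → root in [2.470000, 3.315000]
step 2: m = 2.892500, f(m) = -2.861651 < 0 → root in [2.892500, 3.315000]
step 3: m = 3.103750, f(m) = 1.381350 > 0 → root in [2.892500, 3.103750]
step 4: m = 2.998125, f(m) = -0.852088 < 0 → root in [2.998125, 3.103750]
Midpoint of [2.998125, 3.103750] = 3.050937

3.05094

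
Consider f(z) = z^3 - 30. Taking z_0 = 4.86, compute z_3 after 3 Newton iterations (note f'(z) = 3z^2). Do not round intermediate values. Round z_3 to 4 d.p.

3.1092

z_0 = 4.860000: f = 84.791256, f' = 70.858800 → z_1 = 4.860000 - (84.791256)/(70.858800) = 3.663377
z_1 = 3.663377: f = 19.163740, f' = 40.260997 → z_2 = 3.663377 - (19.163740)/(40.260997) = 3.187389
z_2 = 3.187389: f = 2.382130, f' = 30.478355 → z_3 = 3.187389 - (2.382130)/(30.478355) = 3.109231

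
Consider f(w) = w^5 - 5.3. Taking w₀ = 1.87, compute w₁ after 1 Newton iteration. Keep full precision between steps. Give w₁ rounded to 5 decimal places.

1.58268

f'(w) = 5w⁴
w_0 = 1.870000: f = 17.566939, f' = 61.141548 → w_1 = 1.870000 - (17.566939)/(61.141548) = 1.582684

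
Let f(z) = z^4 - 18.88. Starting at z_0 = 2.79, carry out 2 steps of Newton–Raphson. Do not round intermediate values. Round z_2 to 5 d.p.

f'(z) = 4z^3
z_0 = 2.790000: f = 41.712213, f' = 86.870556 → z_1 = 2.790000 - (41.712213)/(86.870556) = 2.309835
z_1 = 2.309835: f = 9.585822, f' = 49.294990 → z_2 = 2.309835 - (9.585822)/(49.294990) = 2.115377

2.11538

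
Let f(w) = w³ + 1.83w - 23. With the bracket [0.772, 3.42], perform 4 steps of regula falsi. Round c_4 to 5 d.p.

f(0.772000) = -21.127140, f(3.420000) = 23.260288
step 1: c = 2.032372, f(c) = -10.885975 < 0 → new bracket [2.032372, 3.420000]
step 2: c = 2.474754, f(c) = -3.314805 < 0 → new bracket [2.474754, 3.420000]
step 3: c = 2.592658, f(c) = -0.827921 < 0 → new bracket [2.592658, 3.420000]
step 4: c = 2.621094, f(c) = -0.196139 < 0 → new bracket [2.621094, 3.420000]

2.62109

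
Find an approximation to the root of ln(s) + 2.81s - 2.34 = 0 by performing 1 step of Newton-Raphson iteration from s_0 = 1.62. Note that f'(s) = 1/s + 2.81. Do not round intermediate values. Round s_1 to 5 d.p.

Newton update: s ← s − f(s)/f'(s).
s_0 = 1.620000: f = 2.694626, f' = 3.427284 → s_1 = 1.620000 - (2.694626)/(3.427284) = 0.833772

0.83377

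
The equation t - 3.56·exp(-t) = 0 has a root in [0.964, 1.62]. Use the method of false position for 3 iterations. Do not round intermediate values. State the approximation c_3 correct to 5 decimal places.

1.13937

f(0.964000) = -0.393657, f(1.620000) = 0.915481
step 1: c = 1.161259, f(c) = 0.046652 > 0 → new bracket [0.964000, 1.161259]
step 2: c = 1.140359, f(c) = 0.002211 > 0 → new bracket [0.964000, 1.140359]
step 3: c = 1.139374, f(c) = 0.000104 > 0 → new bracket [0.964000, 1.139374]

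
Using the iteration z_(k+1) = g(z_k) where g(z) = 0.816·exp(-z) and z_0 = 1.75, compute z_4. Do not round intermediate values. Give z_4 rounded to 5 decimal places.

0.54592

z_1 = g(1.750000) = 0.141800
z_2 = g(0.141800) = 0.708121
z_3 = g(0.708121) = 0.401936
z_4 = g(0.401936) = 0.545923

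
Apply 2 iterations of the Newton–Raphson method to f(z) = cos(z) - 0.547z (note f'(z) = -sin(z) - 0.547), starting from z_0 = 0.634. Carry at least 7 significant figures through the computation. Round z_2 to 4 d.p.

0.9955

z_0 = 0.634000: f = 0.458866, f' = -1.139372 → z_1 = 0.634000 - (0.458866)/(-1.139372) = 1.036736
z_1 = 1.036736: f = -0.058063, f' = -1.407747 → z_2 = 1.036736 - (-0.058063)/(-1.407747) = 0.995491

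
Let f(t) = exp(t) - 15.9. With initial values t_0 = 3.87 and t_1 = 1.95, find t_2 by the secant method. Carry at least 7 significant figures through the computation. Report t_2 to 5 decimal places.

2.36631

Secant update: t_(k+1) = t_k − f(t_k)·(t_k − t_(k-1))/(f(t_k) − f(t_(k-1))).
f(t_0) = 32.042386, f(t_1) = -8.871312
t_2 = 1.950000 - (-8.871312)·(1.950000 - 3.870000)/(-8.871312 - (32.042386)) = 2.366313; f(t_2) = -5.241972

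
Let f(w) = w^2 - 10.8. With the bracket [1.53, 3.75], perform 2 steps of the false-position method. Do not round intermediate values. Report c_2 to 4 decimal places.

3.2759

False-position update: c = (a·f(b) − b·f(a))/(f(b) − f(a)); replace the endpoint whose sign matches f(c).
f(1.530000) = -8.459100, f(3.750000) = 3.262500
step 1: c = 3.132102, f(c) = -0.989935 < 0 → new bracket [3.132102, 3.750000]
step 2: c = 3.275944, f(c) = -0.068189 < 0 → new bracket [3.275944, 3.750000]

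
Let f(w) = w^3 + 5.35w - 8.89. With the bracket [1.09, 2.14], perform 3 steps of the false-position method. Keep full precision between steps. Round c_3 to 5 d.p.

1.27026

f(1.090000) = -1.763471, f(2.140000) = 12.359344
step 1: c = 1.221110, f(c) = -0.536251 < 0 → new bracket [1.221110, 2.140000]
step 2: c = 1.259321, f(c) = -0.155486 < 0 → new bracket [1.259321, 2.140000]
step 3: c = 1.270263, f(c) = -0.044437 < 0 → new bracket [1.270263, 2.140000]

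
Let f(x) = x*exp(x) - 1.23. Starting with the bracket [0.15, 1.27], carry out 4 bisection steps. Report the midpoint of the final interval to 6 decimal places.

f(0.150000) = -1.055725, f(1.270000) = 3.292283 (opposite signs)
step 1: m = 0.710000, f(m) = 0.214134 > 0 → root in [0.150000, 0.710000]
step 2: m = 0.430000, f(m) = -0.568979 < 0 → root in [0.430000, 0.710000]
step 3: m = 0.570000, f(m) = -0.222088 < 0 → root in [0.570000, 0.710000]
step 4: m = 0.640000, f(m) = -0.016252 < 0 → root in [0.640000, 0.710000]
Midpoint of [0.640000, 0.710000] = 0.675000

0.675000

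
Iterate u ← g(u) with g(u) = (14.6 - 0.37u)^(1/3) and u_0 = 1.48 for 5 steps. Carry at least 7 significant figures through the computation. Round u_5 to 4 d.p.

u_1 = g(1.480000) = 2.413145
u_2 = g(2.413145) = 2.393218
u_3 = g(2.393218) = 2.393647
u_4 = g(2.393647) = 2.393638
u_5 = g(2.393638) = 2.393638

2.3936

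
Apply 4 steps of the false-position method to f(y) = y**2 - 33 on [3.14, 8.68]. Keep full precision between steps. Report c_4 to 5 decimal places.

5.73879

f(3.140000) = -23.140400, f(8.680000) = 42.342400
step 1: c = 5.097733, f(c) = -7.013122 < 0 → new bracket [5.097733, 8.680000]
step 2: c = 5.606751, f(c) = -1.564341 < 0 → new bracket [5.606751, 8.680000]
step 3: c = 5.716247, f(c) = -0.324519 < 0 → new bracket [5.716247, 8.680000]
step 4: c = 5.738789, f(c) = -0.066300 < 0 → new bracket [5.738789, 8.680000]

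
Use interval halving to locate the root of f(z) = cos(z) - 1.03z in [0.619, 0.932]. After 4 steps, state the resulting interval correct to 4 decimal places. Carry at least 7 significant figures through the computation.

f(0.619000) = 0.176889, f(0.932000) = -0.363730 (opposite signs)
step 1: m = 0.775500, f(m) = -0.084694 < 0 → root in [0.619000, 0.775500]
step 2: m = 0.697250, f(m) = 0.048443 > 0 → root in [0.697250, 0.775500]
step 3: m = 0.736375, f(m) = -0.017558 < 0 → root in [0.697250, 0.736375]
step 4: m = 0.716813, f(m) = 0.015587 > 0 → root in [0.716813, 0.736375]

[0.7168, 0.7364]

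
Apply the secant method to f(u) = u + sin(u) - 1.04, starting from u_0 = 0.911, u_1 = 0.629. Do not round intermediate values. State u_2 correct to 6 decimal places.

f(u_0) = 0.661117, f(u_1) = 0.177336
u_2 = 0.629000 - (0.177336)·(0.629000 - 0.911000)/(0.177336 - (0.661117)) = 0.525629; f(u_2) = -0.012614

0.525629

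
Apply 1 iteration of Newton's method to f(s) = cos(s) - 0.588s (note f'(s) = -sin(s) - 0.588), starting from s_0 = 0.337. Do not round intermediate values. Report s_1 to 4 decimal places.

1.1486

s_0 = 0.337000: f = 0.745595, f' = -0.918657 → s_1 = 0.337000 - (0.745595)/(-0.918657) = 1.148614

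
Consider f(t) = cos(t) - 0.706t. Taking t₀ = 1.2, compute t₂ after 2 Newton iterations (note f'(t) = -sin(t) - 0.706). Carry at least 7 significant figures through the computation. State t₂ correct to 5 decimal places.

t_0 = 1.200000: f = -0.484842, f' = -1.638039 → t_1 = 1.200000 - (-0.484842)/(-1.638039) = 0.904011
t_1 = 0.904011: f = -0.019768, f' = -1.491814 → t_2 = 0.904011 - (-0.019768)/(-1.491814) = 0.890760

0.89076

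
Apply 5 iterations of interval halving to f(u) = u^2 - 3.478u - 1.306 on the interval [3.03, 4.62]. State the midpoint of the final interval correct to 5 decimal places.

3.80016

f(3.030000) = -2.663440, f(4.620000) = 3.970040 (opposite signs)
step 1: m = 3.825000, f(m) = 0.021275 > 0 → root in [3.030000, 3.825000]
step 2: m = 3.427500, f(m) = -1.479089 < 0 → root in [3.427500, 3.825000]
step 3: m = 3.626250, f(m) = -0.768408 < 0 → root in [3.626250, 3.825000]
step 4: m = 3.725625, f(m) = -0.383442 < 0 → root in [3.725625, 3.825000]
step 5: m = 3.775313, f(m) = -0.183552 < 0 → root in [3.775313, 3.825000]
Midpoint of [3.775313, 3.825000] = 3.800156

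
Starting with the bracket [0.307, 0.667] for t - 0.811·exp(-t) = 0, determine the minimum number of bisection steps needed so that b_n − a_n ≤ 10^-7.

Initial width b − a = 0.667 − 0.307 = 0.360000.
After n steps the width is (b−a)/2^n; need (b−a)/2^n ≤ 10^-7.
So n ≥ log₂(0.360000/10^-7) = log₂(3600000.0000) ≈ 21.7796.
Hence n = 22.

22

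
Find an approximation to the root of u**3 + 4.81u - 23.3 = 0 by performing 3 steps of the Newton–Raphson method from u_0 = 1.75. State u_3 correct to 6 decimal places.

Newton update: u ← u − f(u)/f'(u).
f'(u) = 3u**2 + 4.81
u_0 = 1.750000: f = -9.523125, f' = 13.997500 → u_1 = 1.750000 - (-9.523125)/(13.997500) = 2.430345
u_1 = 2.430345: f = 2.744972, f' = 22.529726 → u_2 = 2.430345 - (2.744972)/(22.529726) = 2.308507
u_2 = 2.308507: f = 0.106423, f' = 20.797612 → u_3 = 2.308507 - (0.106423)/(20.797612) = 2.303390

2.303390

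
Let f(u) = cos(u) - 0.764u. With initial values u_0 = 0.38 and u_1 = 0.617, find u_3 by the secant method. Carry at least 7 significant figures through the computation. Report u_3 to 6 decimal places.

Secant update: u_(k+1) = u_k − f(u_k)·(u_k − u_(k-1))/(f(u_k) − f(u_(k-1))).
f(u_0) = 0.638345, f(u_1) = 0.344230
u_2 = 0.617000 - (0.344230)·(0.617000 - 0.380000)/(0.344230 - (0.638345)) = 0.894383; f(u_2) = -0.057309
u_3 = 0.894383 - (-0.057309)·(0.894383 - 0.617000)/(-0.057309 - (0.344230)) = 0.854794; f(u_3) = 0.003311

0.854794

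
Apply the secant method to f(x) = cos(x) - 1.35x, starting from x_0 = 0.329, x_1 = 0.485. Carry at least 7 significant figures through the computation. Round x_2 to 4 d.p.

Secant update: x_(k+1) = x_k − f(x_k)·(x_k − x_(k-1))/(f(x_k) − f(x_(k-1))).
f(x_0) = 0.502216, f(x_1) = 0.229925
x_2 = 0.485000 - (0.229925)·(0.485000 - 0.329000)/(0.229925 - (0.502216)) = 0.616728; f(x_2) = -0.016807

0.6167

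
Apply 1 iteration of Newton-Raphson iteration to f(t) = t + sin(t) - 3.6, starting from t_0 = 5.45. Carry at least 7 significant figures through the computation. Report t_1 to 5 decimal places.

4.78638

f'(t) = 1 + cos(t)
t_0 = 5.450000: f = 1.109923, f' = 1.672522 → t_1 = 5.450000 - (1.109923)/(1.672522) = 4.786378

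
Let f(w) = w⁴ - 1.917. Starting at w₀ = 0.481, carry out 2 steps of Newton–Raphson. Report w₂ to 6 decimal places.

3.505169

Newton update: w ← w − f(w)/f'(w).
f'(w) = 4w³
w_0 = 0.481000: f = -1.863472, f' = 0.445139 → w_1 = 0.481000 - (-1.863472)/(0.445139) = 4.667274
w_1 = 4.667274: f = 472.601628, f' = 406.677309 → w_2 = 4.667274 - (472.601628)/(406.677309) = 3.505169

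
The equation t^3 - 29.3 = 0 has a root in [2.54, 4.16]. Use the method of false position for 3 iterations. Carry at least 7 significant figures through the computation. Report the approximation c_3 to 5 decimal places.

3.06928

False-position update: c = (a·f(b) − b·f(a))/(f(b) − f(a)); replace the endpoint whose sign matches f(c).
f(2.540000) = -12.912936, f(4.160000) = 42.691296
step 1: c = 2.916212, f(c) = -4.499691 < 0 → new bracket [2.916212, 4.160000]
step 2: c = 3.034808, f(c) = -1.349248 < 0 → new bracket [3.034808, 4.160000]
step 3: c = 3.069280, f(c) = -0.385922 < 0 → new bracket [3.069280, 4.160000]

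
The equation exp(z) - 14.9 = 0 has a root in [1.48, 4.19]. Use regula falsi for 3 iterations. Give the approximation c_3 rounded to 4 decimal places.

2.4319

f(1.480000) = -10.507054, f(4.190000) = 51.122791
step 1: c = 1.942018, f(c) = -7.927190 < 0 → new bracket [1.942018, 4.190000]
step 2: c = 2.243800, f(c) = -5.470910 < 0 → new bracket [2.243800, 4.190000]
step 3: c = 2.431939, f(c) = -3.519075 < 0 → new bracket [2.431939, 4.190000]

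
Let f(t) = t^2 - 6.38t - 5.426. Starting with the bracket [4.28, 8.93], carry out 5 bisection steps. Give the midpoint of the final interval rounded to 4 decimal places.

7.1136

f(4.280000) = -14.414000, f(8.930000) = 17.345500 (opposite signs)
step 1: m = 6.605000, f(m) = -3.939875 < 0 → root in [6.605000, 8.930000]
step 2: m = 7.767500, f(m) = 5.351406 > 0 → root in [6.605000, 7.767500]
step 3: m = 7.186250, f(m) = 0.367914 > 0 → root in [6.605000, 7.186250]
step 4: m = 6.895625, f(m) = -1.870443 < 0 → root in [6.895625, 7.186250]
step 5: m = 7.040938, f(m) = -0.772380 < 0 → root in [7.040938, 7.186250]
Midpoint of [7.040938, 7.186250] = 7.113594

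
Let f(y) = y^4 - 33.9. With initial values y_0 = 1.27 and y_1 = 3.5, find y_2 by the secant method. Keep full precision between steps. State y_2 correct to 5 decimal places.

f(y_0) = -31.298554, f(y_1) = 116.162500
y_2 = 3.500000 - (116.162500)·(3.500000 - 1.270000)/(116.162500 - (-31.298554)) = 1.743317; f(y_2) = -24.663549

1.74332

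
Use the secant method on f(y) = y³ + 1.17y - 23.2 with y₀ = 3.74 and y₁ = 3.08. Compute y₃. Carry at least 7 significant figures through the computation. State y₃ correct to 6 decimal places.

Secant update: y_(k+1) = y_k − f(y_k)·(y_k − y_(k-1))/(f(y_k) − f(y_(k-1))).
f(y_0) = 33.489424, f(y_1) = 9.621712
y_2 = 3.080000 - (9.621712)·(3.080000 - 3.740000)/(9.621712 - (33.489424)) = 2.813936; f(y_2) = 2.373723
y_3 = 2.813936 - (2.373723)·(2.813936 - 3.080000)/(2.373723 - (9.621712)) = 2.726800; f(y_3) = 0.265316

2.726800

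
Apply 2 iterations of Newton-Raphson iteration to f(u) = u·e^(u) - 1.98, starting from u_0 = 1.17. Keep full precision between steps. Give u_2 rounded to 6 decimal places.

Newton update: u ← u − f(u)/f'(u).
f'(u) = (u + 1)·e^(u)
u_0 = 1.170000: f = 1.789731, f' = 6.991724 → u_1 = 1.170000 - (1.789731)/(6.991724) = 0.914021
u_1 = 0.914021: f = 0.299874, f' = 4.774207 → u_2 = 0.914021 - (0.299874)/(4.774207) = 0.851210

0.851210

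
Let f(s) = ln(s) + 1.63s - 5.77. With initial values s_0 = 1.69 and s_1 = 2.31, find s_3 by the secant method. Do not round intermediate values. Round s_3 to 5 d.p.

2.88837

f(s_0) = -2.490571, f(s_1) = -1.167452
s_2 = 2.310000 - (-1.167452)·(2.310000 - 1.690000)/(-1.167452 - (-2.490571)) = 2.857056; f(s_2) = -0.063206
s_3 = 2.857056 - (-0.063206)·(2.857056 - 2.310000)/(-0.063206 - (-1.167452)) = 2.888369; f(s_3) = -0.001266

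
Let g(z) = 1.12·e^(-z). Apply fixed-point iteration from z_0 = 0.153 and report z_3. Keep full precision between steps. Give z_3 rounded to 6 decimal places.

0.729761

z_1 = g(0.153000) = 0.961105
z_2 = g(0.961105) = 0.428366
z_3 = g(0.428366) = 0.729761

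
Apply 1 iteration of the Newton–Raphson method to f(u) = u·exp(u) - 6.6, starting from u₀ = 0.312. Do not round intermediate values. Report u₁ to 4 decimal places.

Newton update: u ← u − f(u)/f'(u).
f'(u) = (u + 1)·exp(u)
u_0 = 0.312000: f = -6.173760, f' = 1.792395 → u_1 = 0.312000 - (-6.173760)/(1.792395) = 3.756419

3.7564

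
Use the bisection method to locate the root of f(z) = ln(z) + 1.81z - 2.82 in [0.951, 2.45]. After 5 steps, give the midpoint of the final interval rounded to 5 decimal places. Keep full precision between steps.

1.39602

f(0.951000) = -1.148931, f(2.450000) = 2.510588 (opposite signs)
step 1: m = 1.700500, f(m) = 0.788827 > 0 → root in [0.951000, 1.700500]
step 2: m = 1.325750, f(m) = -0.138414 < 0 → root in [1.325750, 1.700500]
step 3: m = 1.513125, f(m) = 0.332933 > 0 → root in [1.325750, 1.513125]
step 4: m = 1.419437, f(m) = 0.099443 > 0 → root in [1.325750, 1.419437]
step 5: m = 1.372594, f(m) = -0.018903 < 0 → root in [1.372594, 1.419437]
Midpoint of [1.372594, 1.419437] = 1.396016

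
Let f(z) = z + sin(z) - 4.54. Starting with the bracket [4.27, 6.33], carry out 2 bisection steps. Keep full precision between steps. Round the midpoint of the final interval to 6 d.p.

f(4.270000) = -1.173732, f(6.330000) = 1.836798 (opposite signs)
step 1: m = 5.300000, f(m) = -0.072267 < 0 → root in [5.300000, 6.330000]
step 2: m = 5.815000, f(m) = 0.823732 > 0 → root in [5.300000, 5.815000]
Midpoint of [5.300000, 5.815000] = 5.557500

5.557500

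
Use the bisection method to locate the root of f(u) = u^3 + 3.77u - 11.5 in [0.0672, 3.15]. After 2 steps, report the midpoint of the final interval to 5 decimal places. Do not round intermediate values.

f(0.067200) = -11.246353, f(3.150000) = 31.631375 (opposite signs)
step 1: m = 1.608600, f(m) = -1.273174 < 0 → root in [1.608600, 3.150000]
step 2: m = 2.379300, f(m) = 10.939341 > 0 → root in [1.608600, 2.379300]
Midpoint of [1.608600, 2.379300] = 1.993950

1.99395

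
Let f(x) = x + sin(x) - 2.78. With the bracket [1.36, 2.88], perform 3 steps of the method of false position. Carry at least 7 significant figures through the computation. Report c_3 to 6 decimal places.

f(1.360000) = -0.442135, f(2.880000) = 0.358619
step 1: c = 2.199265, f(c) = 0.228194 > 0 → new bracket [1.360000, 2.199265]
step 2: c = 1.913562, f(c) = 0.075391 > 0 → new bracket [1.360000, 1.913562]
step 3: c = 1.832922, f(c) = 0.018763 > 0 → new bracket [1.360000, 1.832922]

1.832922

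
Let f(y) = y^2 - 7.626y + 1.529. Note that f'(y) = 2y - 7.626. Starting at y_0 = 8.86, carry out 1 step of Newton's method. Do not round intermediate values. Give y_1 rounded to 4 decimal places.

7.6254

y_0 = 8.860000: f = 12.462240, f' = 10.094000 → y_1 = 8.860000 - (12.462240)/(10.094000) = 7.625381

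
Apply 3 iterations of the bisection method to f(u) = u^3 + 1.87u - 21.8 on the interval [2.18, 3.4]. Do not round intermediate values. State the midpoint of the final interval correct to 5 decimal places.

f(2.180000) = -7.363168, f(3.400000) = 23.862000 (opposite signs)
step 1: m = 2.790000, f(m) = 5.134939 > 0 → root in [2.180000, 2.790000]
step 2: m = 2.485000, f(m) = -1.807616 < 0 → root in [2.485000, 2.790000]
step 3: m = 2.637500, f(m) = 1.479646 > 0 → root in [2.485000, 2.637500]
Midpoint of [2.485000, 2.637500] = 2.561250

2.56125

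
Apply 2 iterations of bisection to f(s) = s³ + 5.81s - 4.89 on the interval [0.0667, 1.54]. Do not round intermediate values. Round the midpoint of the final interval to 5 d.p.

f(0.066700) = -4.502176, f(1.540000) = 7.709664 (opposite signs)
step 1: m = 0.803350, f(m) = 0.295922 > 0 → root in [0.066700, 0.803350]
step 2: m = 0.435025, f(m) = -2.280178 < 0 → root in [0.435025, 0.803350]
Midpoint of [0.435025, 0.803350] = 0.619188

0.61919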